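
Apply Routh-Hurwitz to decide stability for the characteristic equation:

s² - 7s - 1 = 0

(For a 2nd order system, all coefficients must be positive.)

Coefficients: 1, -7, -1. b=-7, c=-1 not positive, so system is unstable.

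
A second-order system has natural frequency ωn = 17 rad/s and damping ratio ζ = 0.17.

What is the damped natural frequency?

ωd = ωn√(1 - ζ²) = 17√(1 - 0.17²) = 16.75 rad/s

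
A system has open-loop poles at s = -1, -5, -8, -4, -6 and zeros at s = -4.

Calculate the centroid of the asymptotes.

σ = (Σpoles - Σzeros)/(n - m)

σ = (Σpoles - Σzeros)/(n - m) = (-24 - (-4))/(5 - 1) = -20/4 = -5.0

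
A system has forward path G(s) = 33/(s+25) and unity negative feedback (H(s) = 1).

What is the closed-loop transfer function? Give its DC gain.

T(s) = G/(1+GH) = [33/(s+25)] / [1 + 33/(s+25)] = 33/(s+25+33) = 33/(s+58). DC gain = 33/58 = 0.5690.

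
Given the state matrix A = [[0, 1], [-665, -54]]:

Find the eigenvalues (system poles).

det(A - λI) = λ² - (-54)λ + 665 = (λ - (-19))(λ - (-35)). Eigenvalues: -19, -35.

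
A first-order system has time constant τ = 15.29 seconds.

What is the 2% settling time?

For first-order system, 2% settling time ≈ 4τ = 4 × 15.29 = 61.16 s.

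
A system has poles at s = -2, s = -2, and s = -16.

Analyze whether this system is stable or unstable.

All poles are in the left half-plane. System is stable.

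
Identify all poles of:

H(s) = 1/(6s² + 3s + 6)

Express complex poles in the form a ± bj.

Discriminant = 3² - 4×6×6 = 9 - 144 = -135 < 0, so the poles are a complex conjugate pair s = (-3 ± j√135)/(2×6). Real part = -3/(2×6) = -3/12 = -0.25; imaginary part = ±√135/(2×6) ≈ 0.9682. Poles: s = -0.25 ± 0.9682j.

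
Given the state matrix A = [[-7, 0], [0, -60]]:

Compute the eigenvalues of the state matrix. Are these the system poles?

For diagonal matrix, eigenvalues are diagonal entries: λ₁ = -7, λ₂ = -60. Eigenvalues of A = system poles.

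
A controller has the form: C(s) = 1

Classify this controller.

This is a Proportional (P) controller.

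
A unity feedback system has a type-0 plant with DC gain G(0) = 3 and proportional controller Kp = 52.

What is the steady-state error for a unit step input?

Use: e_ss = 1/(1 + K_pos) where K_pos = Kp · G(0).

K_pos = Kp · G(0) = 52 × 3 = 156. e_ss = 1/(1 + 156) = 0.0064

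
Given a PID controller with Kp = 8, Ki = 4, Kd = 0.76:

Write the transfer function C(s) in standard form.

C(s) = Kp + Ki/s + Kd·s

Substituting values: C(s) = 8 + 4/s + 0.76s = (0.76s² + 8s + 4)/s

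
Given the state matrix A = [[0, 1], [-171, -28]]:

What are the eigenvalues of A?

det(A - λI) = λ² - (-28)λ + 171 = (λ - (-19))(λ - (-9)). Eigenvalues: -19, -9.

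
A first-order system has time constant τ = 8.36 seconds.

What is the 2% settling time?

For first-order system, 2% settling time ≈ 4τ = 4 × 8.36 = 33.44 s.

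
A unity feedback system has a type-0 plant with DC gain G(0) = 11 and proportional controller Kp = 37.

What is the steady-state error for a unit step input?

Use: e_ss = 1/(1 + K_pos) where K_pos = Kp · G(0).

K_pos = Kp · G(0) = 37 × 11 = 407. e_ss = 1/(1 + 407) = 0.0025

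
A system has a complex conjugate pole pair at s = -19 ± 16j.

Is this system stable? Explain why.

Real part of poles is -19 (< 0, left half-plane). Stable.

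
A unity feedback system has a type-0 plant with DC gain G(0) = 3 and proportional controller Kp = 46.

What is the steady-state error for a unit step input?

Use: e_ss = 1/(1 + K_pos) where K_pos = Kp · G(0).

K_pos = Kp · G(0) = 46 × 3 = 138. e_ss = 1/(1 + 138) = 0.0072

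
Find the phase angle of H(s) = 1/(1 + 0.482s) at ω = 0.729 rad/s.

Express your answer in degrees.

Phase = -arctan(ωτ) = -arctan(0.729 × 0.482) = -19.4°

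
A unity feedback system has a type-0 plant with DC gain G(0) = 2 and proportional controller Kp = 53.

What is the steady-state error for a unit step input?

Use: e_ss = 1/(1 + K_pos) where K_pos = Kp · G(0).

K_pos = Kp · G(0) = 53 × 2 = 106. e_ss = 1/(1 + 106) = 0.0093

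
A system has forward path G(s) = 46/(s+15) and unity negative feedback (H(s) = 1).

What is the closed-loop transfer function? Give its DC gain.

T(s) = G/(1+GH) = [46/(s+15)] / [1 + 46/(s+15)] = 46/(s+15+46) = 46/(s+61). DC gain = 46/61 = 0.7541.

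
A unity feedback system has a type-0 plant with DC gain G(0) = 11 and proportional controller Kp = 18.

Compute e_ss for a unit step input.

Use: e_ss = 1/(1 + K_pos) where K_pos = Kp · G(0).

K_pos = Kp · G(0) = 18 × 11 = 198. e_ss = 1/(1 + 198) = 0.0050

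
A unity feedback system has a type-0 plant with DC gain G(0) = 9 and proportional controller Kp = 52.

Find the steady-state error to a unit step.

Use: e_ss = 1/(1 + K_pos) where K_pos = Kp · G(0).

K_pos = Kp · G(0) = 52 × 9 = 468. e_ss = 1/(1 + 468) = 0.0021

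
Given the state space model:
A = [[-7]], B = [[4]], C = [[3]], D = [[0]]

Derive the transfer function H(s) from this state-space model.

(sI - A)⁻¹ = 1/(s + 7). H(s) = 3 × 4/(s + 7) + 0 = 12/(s + 7).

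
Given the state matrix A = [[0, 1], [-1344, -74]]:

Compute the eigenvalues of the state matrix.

det(A - λI) = λ² - (-74)λ + 1344 = (λ - (-32))(λ - (-42)). Eigenvalues: -32, -42.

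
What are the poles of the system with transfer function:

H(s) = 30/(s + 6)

Pole is where denominator = 0: s + 6 = 0, so s = -6.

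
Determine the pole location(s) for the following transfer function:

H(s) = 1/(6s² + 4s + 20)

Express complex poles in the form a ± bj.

Discriminant = 4² - 4×6×20 = 16 - 480 = -464 < 0, so the poles are a complex conjugate pair s = (-4 ± j√464)/(2×6). Real part = -4/(2×6) = -4/12 ≈ -0.3333; imaginary part = ±√464/(2×6) ≈ 1.7951. Poles: s = -0.3333 ± 1.7951j.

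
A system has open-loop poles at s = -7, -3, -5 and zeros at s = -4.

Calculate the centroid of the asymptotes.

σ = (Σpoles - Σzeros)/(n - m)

σ = (Σpoles - Σzeros)/(n - m) = (-15 - (-4))/(3 - 1) = -11/2 = -5.5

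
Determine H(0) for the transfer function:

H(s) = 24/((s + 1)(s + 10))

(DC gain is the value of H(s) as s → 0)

DC gain = H(0) = 24/(1 × 10) = 24/10 = 2.4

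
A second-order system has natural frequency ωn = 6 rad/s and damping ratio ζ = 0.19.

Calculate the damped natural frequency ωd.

ωd = ωn√(1 - ζ²) = 6√(1 - 0.19²) = 5.89 rad/s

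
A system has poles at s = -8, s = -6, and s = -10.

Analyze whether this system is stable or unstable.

All poles are in the left half-plane. System is stable.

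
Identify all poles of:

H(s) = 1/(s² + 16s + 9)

Discriminant = 16² - 4×1×9 = 256 - 36 = 220 > 0, so two distinct real poles. Using quadratic formula: s = (-16 ± √220)/(2×1) = (-16 ± √220)/2, with √220 ≈ 14.8324. s₁ ≈ -0.5838, s₂ ≈ -15.4162. Poles: s₁ = -0.5838, s₂ = -15.4162.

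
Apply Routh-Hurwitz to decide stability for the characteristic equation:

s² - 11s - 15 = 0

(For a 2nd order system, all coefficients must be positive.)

Coefficients: 1, -11, -15. b=-11, c=-15 not positive, so system is unstable.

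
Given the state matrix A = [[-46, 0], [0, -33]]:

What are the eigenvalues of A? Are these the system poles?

For diagonal matrix, eigenvalues are diagonal entries: λ₁ = -46, λ₂ = -33. Eigenvalues of A = system poles.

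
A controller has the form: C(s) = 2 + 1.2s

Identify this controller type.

This is a Proportional-Derivative (PD) controller.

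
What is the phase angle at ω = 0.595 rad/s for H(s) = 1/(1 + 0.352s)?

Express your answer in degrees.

Phase = -arctan(ωτ) = -arctan(0.595 × 0.352) = -11.8°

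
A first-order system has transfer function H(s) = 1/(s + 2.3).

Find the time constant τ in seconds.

For H(s) = 1/(s + 1/τ), the pole is at -1/τ = -2.3, so τ = 1/2.3 = 0.4348 s.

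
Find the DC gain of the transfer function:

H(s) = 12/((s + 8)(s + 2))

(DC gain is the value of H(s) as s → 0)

DC gain = H(0) = 12/(8 × 2) = 12/16 = 0.75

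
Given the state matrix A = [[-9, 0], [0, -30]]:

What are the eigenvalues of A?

For diagonal matrix, eigenvalues are diagonal entries: λ₁ = -9, λ₂ = -30.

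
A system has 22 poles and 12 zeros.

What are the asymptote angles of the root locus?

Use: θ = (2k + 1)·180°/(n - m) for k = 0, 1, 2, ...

n - m = 22 - 12 = 10. Angles: θk = (2k + 1)·180°/10 = 18°, 54°, 90°, 126°, 162°, 198°, 234°, 270°, 306°, 342°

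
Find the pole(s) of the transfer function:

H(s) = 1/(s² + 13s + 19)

Discriminant = 13² - 4×1×19 = 169 - 76 = 93 > 0, so two distinct real poles. Using quadratic formula: s = (-13 ± √93)/(2×1) = (-13 ± √93)/2, with √93 ≈ 9.6437. s₁ ≈ -1.6782, s₂ ≈ -11.3218. Poles: s₁ = -1.6782, s₂ = -11.3218.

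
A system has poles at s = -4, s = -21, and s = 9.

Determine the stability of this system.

Pole(s) at s = 9 are not in the left half-plane. System is unstable.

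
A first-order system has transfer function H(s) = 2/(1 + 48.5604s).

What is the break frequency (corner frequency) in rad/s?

Corner frequency = 1/τ = 1/48.5604 = 0.021 rad/s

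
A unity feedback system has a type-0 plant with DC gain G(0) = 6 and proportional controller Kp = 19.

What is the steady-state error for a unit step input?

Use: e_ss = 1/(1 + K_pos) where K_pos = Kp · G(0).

K_pos = Kp · G(0) = 19 × 6 = 114. e_ss = 1/(1 + 114) = 0.0087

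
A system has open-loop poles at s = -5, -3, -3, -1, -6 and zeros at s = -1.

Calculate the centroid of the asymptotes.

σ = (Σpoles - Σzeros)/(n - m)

σ = (Σpoles - Σzeros)/(n - m) = (-18 - (-1))/(5 - 1) = -17/4 = -4.25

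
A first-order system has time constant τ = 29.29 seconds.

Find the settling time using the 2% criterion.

For first-order system, 2% settling time ≈ 4τ = 4 × 29.29 = 117.16 s.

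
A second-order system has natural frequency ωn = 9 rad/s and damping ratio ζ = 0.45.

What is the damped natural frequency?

ωd = ωn√(1 - ζ²) = 9√(1 - 0.45²) = 8.04 rad/s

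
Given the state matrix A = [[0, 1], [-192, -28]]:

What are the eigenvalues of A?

det(A - λI) = λ² - (-28)λ + 192 = (λ - (-12))(λ - (-16)). Eigenvalues: -12, -16.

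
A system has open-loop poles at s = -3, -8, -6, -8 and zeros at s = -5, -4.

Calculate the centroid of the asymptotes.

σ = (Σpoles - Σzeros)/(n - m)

σ = (Σpoles - Σzeros)/(n - m) = (-25 - (-9))/(4 - 2) = -16/2 = -8.0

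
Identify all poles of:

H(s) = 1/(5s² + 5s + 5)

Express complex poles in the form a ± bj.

Discriminant = 5² - 4×5×5 = 25 - 100 = -75 < 0, so the poles are a complex conjugate pair s = (-5 ± j√75)/(2×5). Real part = -5/(2×5) = -5/10 = -0.5; imaginary part = ±√75/(2×5) ≈ 0.8660. Poles: s = -0.5 ± 0.8660j.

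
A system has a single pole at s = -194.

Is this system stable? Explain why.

Pole at s = -194 is in the left half-plane. Stable.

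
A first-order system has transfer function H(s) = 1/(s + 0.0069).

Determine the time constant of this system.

For H(s) = 1/(s + 1/τ), the pole is at -1/τ = -0.0069, so τ = 1/0.0069 = 144.9 s.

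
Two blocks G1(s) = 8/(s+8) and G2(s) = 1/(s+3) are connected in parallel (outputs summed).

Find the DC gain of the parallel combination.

Parallel: G_eq = G1 + G2. DC gain = G1(0) + G2(0) = 8/8 + 1/3 = 1 + 0.3333 = 1.3333.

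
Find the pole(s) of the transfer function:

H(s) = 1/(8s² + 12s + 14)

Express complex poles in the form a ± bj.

Discriminant = 12² - 4×8×14 = 144 - 448 = -304 < 0, so the poles are a complex conjugate pair s = (-12 ± j√304)/(2×8). Real part = -12/(2×8) = -12/16 = -0.75; imaginary part = ±√304/(2×8) ≈ 1.0897. Poles: s = -0.75 ± 1.0897j.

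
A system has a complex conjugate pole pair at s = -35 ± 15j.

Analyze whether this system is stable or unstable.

Real part of poles is -35 (< 0, left half-plane). Stable.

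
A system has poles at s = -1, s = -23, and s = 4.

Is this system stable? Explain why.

Pole(s) at s = 4 are not in the left half-plane. System is unstable.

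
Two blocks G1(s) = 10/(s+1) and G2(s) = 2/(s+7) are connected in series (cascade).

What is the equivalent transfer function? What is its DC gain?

Series: multiply transfer functions. G_eq = 10/(s+1) × 2/(s+7) = 20/((s+1)(s+7)). DC gain = 20/(1×7) = 2.8571.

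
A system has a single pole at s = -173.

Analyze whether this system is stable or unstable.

Pole at s = -173 is in the left half-plane. Stable.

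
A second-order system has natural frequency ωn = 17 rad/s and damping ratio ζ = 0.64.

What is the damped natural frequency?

ωd = ωn√(1 - ζ²) = 17√(1 - 0.64²) = 13.06 rad/s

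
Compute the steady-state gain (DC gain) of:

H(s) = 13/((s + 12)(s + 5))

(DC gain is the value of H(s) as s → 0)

DC gain = H(0) = 13/(12 × 5) = 13/60 = 0.2167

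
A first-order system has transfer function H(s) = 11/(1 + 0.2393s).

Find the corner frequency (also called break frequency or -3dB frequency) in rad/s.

Corner frequency = 1/τ = 1/0.2393 = 4.179 rad/s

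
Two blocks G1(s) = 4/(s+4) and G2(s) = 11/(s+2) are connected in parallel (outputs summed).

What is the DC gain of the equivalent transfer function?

Parallel: G_eq = G1 + G2. DC gain = G1(0) + G2(0) = 4/4 + 11/2 = 1 + 5.5 = 6.5.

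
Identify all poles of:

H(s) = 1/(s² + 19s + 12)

Discriminant = 19² - 4×1×12 = 361 - 48 = 313 > 0, so two distinct real poles. Using quadratic formula: s = (-19 ± √313)/(2×1) = (-19 ± √313)/2, with √313 ≈ 17.6918. s₁ ≈ -0.6541, s₂ ≈ -18.3459. Poles: s₁ = -0.6541, s₂ = -18.3459.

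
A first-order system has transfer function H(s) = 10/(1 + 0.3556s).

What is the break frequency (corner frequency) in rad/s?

Corner frequency = 1/τ = 1/0.3556 = 2.812 rad/s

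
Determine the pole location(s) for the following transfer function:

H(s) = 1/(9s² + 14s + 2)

Discriminant = 14² - 4×9×2 = 196 - 72 = 124 > 0, so two distinct real poles. Using quadratic formula: s = (-14 ± √124)/(2×9) = (-14 ± √124)/18, with √124 ≈ 11.1355. s₁ ≈ -0.1591, s₂ ≈ -1.3964. Poles: s₁ = -0.1591, s₂ = -1.3964.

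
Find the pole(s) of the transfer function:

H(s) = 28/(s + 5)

Pole is where denominator = 0: s + 5 = 0, so s = -5.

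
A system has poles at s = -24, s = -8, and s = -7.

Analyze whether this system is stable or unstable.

All poles are in the left half-plane. System is stable.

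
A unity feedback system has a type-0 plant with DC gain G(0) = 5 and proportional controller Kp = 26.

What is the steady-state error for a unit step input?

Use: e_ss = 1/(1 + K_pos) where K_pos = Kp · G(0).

K_pos = Kp · G(0) = 26 × 5 = 130. e_ss = 1/(1 + 130) = 0.0076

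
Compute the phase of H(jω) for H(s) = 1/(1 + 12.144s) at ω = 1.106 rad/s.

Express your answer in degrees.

Phase = -arctan(ωτ) = -arctan(1.106 × 12.144) = -85.7°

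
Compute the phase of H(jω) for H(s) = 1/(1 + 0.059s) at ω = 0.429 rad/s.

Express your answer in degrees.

Phase = -arctan(ωτ) = -arctan(0.429 × 0.059) = -1.4°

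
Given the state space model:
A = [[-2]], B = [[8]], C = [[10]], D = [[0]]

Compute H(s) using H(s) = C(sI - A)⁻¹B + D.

(sI - A)⁻¹ = 1/(s + 2). H(s) = 10 × 8/(s + 2) + 0 = 80/(s + 2).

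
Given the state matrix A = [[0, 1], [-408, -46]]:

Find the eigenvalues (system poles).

det(A - λI) = λ² - (-46)λ + 408 = (λ - (-34))(λ - (-12)). Eigenvalues: -34, -12.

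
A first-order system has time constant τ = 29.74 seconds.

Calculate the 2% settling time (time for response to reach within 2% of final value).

For first-order system, 2% settling time ≈ 4τ = 4 × 29.74 = 118.96 s.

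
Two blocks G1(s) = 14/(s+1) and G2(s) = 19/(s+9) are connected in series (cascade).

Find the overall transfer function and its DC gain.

Series: multiply transfer functions. G_eq = 14/(s+1) × 19/(s+9) = 266/((s+1)(s+9)). DC gain = 266/(1×9) = 29.5556.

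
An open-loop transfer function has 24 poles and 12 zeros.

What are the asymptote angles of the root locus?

n - m = 24 - 12 = 12. Angles: θk = (2k + 1)·180°/12 = 15°, 45°, 75°, 105°, 135°, 165°, 195°, 225°, 255°, 285°, 315°, 345°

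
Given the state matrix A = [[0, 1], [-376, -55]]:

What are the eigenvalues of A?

det(A - λI) = λ² - (-55)λ + 376 = (λ - (-47))(λ - (-8)). Eigenvalues: -47, -8.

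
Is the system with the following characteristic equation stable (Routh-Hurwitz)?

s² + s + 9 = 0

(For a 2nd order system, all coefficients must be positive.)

Coefficients: 1, 1, 9. All positive, so system is stable.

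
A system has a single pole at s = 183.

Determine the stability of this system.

Pole at s = 183 is in the right half-plane. Unstable.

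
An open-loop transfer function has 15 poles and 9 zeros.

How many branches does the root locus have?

Root locus has n branches where n = number of poles = 15.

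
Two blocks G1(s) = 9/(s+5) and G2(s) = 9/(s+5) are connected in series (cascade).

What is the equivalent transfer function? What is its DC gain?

Series: multiply transfer functions. G_eq = 9/(s+5) × 9/(s+5) = 81/((s+5)(s+5)). DC gain = 81/(5×5) = 3.24.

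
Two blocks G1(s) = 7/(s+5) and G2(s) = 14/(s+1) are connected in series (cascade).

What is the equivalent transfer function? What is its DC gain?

Series: multiply transfer functions. G_eq = 7/(s+5) × 14/(s+1) = 98/((s+5)(s+1)). DC gain = 98/(5×1) = 19.6.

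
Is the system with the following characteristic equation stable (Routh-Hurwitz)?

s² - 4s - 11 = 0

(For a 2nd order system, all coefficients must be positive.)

Coefficients: 1, -4, -11. b=-4, c=-11 not positive, so system is unstable.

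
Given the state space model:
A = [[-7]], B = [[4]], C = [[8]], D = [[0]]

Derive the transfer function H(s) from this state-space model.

(sI - A)⁻¹ = 1/(s + 7). H(s) = 8 × 4/(s + 7) + 0 = 32/(s + 7).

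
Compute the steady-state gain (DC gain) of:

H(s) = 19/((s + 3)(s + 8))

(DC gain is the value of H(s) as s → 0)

DC gain = H(0) = 19/(3 × 8) = 19/24 = 0.7917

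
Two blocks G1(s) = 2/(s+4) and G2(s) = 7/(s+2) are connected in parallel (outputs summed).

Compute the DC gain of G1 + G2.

Parallel: G_eq = G1 + G2. DC gain = G1(0) + G2(0) = 2/4 + 7/2 = 0.5 + 3.5 = 4.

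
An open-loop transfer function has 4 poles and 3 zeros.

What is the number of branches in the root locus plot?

Root locus has n branches where n = number of poles = 4.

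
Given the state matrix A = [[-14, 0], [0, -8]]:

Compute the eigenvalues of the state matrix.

For diagonal matrix, eigenvalues are diagonal entries: λ₁ = -14, λ₂ = -8.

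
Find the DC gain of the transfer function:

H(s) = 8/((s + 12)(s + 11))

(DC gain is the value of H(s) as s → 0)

DC gain = H(0) = 8/(12 × 11) = 8/132 = 0.0606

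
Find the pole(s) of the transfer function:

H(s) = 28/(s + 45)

Pole is where denominator = 0: s + 45 = 0, so s = -45.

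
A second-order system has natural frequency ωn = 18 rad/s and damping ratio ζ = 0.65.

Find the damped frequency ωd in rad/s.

ωd = ωn√(1 - ζ²) = 18√(1 - 0.65²) = 13.68 rad/s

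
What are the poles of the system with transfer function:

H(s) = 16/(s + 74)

Pole is where denominator = 0: s + 74 = 0, so s = -74.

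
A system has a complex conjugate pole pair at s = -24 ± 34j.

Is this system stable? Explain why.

Real part of poles is -24 (< 0, left half-plane). Stable.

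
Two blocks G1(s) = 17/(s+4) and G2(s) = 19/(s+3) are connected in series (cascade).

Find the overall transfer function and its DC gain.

Series: multiply transfer functions. G_eq = 17/(s+4) × 19/(s+3) = 323/((s+4)(s+3)). DC gain = 323/(4×3) = 26.9167.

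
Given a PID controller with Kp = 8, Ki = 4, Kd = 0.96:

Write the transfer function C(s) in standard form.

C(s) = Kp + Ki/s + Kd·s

Substituting values: C(s) = 8 + 4/s + 0.96s = (0.96s² + 8s + 4)/s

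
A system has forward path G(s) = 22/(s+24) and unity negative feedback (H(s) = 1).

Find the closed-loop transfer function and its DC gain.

T(s) = G/(1+GH) = [22/(s+24)] / [1 + 22/(s+24)] = 22/(s+24+22) = 22/(s+46). DC gain = 22/46 = 0.4783.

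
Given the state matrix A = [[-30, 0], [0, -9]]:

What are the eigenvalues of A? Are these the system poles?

For diagonal matrix, eigenvalues are diagonal entries: λ₁ = -30, λ₂ = -9. Eigenvalues of A = system poles.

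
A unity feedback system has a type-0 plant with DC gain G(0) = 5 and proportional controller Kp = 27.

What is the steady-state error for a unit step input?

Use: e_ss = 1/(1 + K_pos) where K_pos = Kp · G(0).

K_pos = Kp · G(0) = 27 × 5 = 135. e_ss = 1/(1 + 135) = 0.0074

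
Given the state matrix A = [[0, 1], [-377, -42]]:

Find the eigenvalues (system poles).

det(A - λI) = λ² - (-42)λ + 377 = (λ - (-13))(λ - (-29)). Eigenvalues: -13, -29.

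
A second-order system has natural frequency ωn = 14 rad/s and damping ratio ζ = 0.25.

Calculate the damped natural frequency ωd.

ωd = ωn√(1 - ζ²) = 14√(1 - 0.25²) = 13.56 rad/s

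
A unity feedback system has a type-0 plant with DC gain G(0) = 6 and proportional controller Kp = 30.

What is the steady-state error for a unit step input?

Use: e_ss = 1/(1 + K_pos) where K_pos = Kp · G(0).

K_pos = Kp · G(0) = 30 × 6 = 180. e_ss = 1/(1 + 180) = 0.0055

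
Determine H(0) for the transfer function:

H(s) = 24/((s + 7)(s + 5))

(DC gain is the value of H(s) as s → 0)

DC gain = H(0) = 24/(7 × 5) = 24/35 = 0.6857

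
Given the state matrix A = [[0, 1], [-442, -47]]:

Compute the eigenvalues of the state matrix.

det(A - λI) = λ² - (-47)λ + 442 = (λ - (-13))(λ - (-34)). Eigenvalues: -13, -34.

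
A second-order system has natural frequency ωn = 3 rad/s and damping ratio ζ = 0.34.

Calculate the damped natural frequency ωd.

ωd = ωn√(1 - ζ²) = 3√(1 - 0.34²) = 2.82 rad/s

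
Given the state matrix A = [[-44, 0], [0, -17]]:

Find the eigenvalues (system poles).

For diagonal matrix, eigenvalues are diagonal entries: λ₁ = -44, λ₂ = -17.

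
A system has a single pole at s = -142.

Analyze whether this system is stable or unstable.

Pole at s = -142 is in the left half-plane. Stable.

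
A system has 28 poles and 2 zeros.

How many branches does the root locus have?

Root locus has n branches where n = number of poles = 28.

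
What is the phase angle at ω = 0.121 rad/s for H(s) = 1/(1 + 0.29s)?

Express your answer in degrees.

Phase = -arctan(ωτ) = -arctan(0.121 × 0.29) = -2.0°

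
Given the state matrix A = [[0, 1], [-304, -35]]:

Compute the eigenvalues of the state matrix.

det(A - λI) = λ² - (-35)λ + 304 = (λ - (-16))(λ - (-19)). Eigenvalues: -16, -19.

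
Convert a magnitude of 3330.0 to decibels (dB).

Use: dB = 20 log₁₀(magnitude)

dB = 20 log₁₀(3330.0) = 70.4 dB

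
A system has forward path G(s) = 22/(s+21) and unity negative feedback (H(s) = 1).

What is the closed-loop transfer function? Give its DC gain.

T(s) = G/(1+GH) = [22/(s+21)] / [1 + 22/(s+21)] = 22/(s+21+22) = 22/(s+43). DC gain = 22/43 = 0.5116.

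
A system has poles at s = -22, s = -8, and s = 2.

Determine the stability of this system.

Pole(s) at s = 2 are not in the left half-plane. System is unstable.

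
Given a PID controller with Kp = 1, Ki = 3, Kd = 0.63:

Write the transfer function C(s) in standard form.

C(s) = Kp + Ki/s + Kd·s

Substituting values: C(s) = 1 + 3/s + 0.63s = (0.63s² + s + 3)/s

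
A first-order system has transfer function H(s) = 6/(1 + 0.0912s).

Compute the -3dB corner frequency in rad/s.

Corner frequency = 1/τ = 1/0.0912 = 10.965 rad/s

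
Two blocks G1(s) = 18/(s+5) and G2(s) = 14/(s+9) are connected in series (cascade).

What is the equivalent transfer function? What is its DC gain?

Series: multiply transfer functions. G_eq = 18/(s+5) × 14/(s+9) = 252/((s+5)(s+9)). DC gain = 252/(5×9) = 5.6.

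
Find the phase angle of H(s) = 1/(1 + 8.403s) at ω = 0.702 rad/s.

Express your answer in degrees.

Phase = -arctan(ωτ) = -arctan(0.702 × 8.403) = -80.4°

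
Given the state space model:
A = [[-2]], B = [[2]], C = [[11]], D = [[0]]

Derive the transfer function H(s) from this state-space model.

(sI - A)⁻¹ = 1/(s + 2). H(s) = 11 × 2/(s + 2) + 0 = 22/(s + 2).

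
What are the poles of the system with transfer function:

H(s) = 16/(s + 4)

Pole is where denominator = 0: s + 4 = 0, so s = -4.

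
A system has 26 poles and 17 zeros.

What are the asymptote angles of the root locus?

n - m = 26 - 17 = 9. Angles: θk = (2k + 1)·180°/9 = 20°, 60°, 100°, 140°, 180°, 220°, 260°, 300°, 340°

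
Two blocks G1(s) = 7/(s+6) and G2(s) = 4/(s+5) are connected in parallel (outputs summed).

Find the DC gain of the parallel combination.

Parallel: G_eq = G1 + G2. DC gain = G1(0) + G2(0) = 7/6 + 4/5 = 1.1667 + 0.8 = 1.9667.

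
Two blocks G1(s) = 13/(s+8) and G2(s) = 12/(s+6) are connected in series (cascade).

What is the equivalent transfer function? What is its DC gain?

Series: multiply transfer functions. G_eq = 13/(s+8) × 12/(s+6) = 156/((s+8)(s+6)). DC gain = 156/(8×6) = 3.25.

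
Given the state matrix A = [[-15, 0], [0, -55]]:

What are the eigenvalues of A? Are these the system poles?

For diagonal matrix, eigenvalues are diagonal entries: λ₁ = -15, λ₂ = -55. Eigenvalues of A = system poles.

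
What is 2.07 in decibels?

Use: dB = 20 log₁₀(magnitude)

dB = 20 log₁₀(2.07) = 6.3 dB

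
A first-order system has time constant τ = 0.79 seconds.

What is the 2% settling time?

For first-order system, 2% settling time ≈ 4τ = 4 × 0.79 = 3.16 s.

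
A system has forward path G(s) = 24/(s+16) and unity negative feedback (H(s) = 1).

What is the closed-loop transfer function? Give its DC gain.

T(s) = G/(1+GH) = [24/(s+16)] / [1 + 24/(s+16)] = 24/(s+16+24) = 24/(s+40). DC gain = 24/40 = 0.6.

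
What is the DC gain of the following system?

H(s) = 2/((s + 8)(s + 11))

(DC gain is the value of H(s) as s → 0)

DC gain = H(0) = 2/(8 × 11) = 2/88 = 0.0227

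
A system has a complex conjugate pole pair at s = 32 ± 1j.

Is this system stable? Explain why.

Real part of poles is 32 (> 0, right half-plane). Unstable.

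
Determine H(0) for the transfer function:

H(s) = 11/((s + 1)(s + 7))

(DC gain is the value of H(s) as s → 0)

DC gain = H(0) = 11/(1 × 7) = 11/7 = 1.5714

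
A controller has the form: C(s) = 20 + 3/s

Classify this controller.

This is a Proportional-Integral (PI) controller.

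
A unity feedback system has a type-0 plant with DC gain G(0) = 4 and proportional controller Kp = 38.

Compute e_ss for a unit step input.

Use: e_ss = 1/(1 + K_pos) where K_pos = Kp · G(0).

K_pos = Kp · G(0) = 38 × 4 = 152. e_ss = 1/(1 + 152) = 0.0065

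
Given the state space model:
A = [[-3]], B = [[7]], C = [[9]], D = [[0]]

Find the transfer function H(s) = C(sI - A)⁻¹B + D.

(sI - A)⁻¹ = 1/(s + 3). H(s) = 9 × 7/(s + 3) + 0 = 63/(s + 3).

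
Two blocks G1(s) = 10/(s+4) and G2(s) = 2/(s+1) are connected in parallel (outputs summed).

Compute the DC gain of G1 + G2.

Parallel: G_eq = G1 + G2. DC gain = G1(0) + G2(0) = 10/4 + 2/1 = 2.5 + 2 = 4.5.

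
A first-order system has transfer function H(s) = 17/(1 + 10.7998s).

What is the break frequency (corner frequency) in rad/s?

Corner frequency = 1/τ = 1/10.7998 = 0.093 rad/s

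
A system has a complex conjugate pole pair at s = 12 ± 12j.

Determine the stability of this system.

Real part of poles is 12 (> 0, right half-plane). Unstable.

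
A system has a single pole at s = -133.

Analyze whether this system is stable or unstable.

Pole at s = -133 is in the left half-plane. Stable.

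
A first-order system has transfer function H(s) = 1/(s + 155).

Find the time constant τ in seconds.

For H(s) = 1/(s + 1/τ), the pole is at -1/τ = -155, so τ = 1/155 = 0.0065 s.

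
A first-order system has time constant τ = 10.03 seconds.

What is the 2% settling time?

For first-order system, 2% settling time ≈ 4τ = 4 × 10.03 = 40.12 s.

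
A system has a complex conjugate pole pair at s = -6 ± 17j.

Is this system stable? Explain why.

Real part of poles is -6 (< 0, left half-plane). Stable.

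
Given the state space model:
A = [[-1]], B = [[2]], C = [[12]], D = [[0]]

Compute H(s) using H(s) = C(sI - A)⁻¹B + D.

(sI - A)⁻¹ = 1/(s + 1). H(s) = 12 × 2/(s + 1) + 0 = 24/(s + 1).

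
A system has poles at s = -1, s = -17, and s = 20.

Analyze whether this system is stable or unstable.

Pole(s) at s = 20 are not in the left half-plane. System is unstable.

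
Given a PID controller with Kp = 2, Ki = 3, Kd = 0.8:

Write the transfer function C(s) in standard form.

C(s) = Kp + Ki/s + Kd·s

Substituting values: C(s) = 2 + 3/s + 0.8s = (0.8s² + 2s + 3)/s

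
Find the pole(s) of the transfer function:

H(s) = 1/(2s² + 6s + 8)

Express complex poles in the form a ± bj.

Discriminant = 6² - 4×2×8 = 36 - 64 = -28 < 0, so the poles are a complex conjugate pair s = (-6 ± j√28)/(2×2). Real part = -6/(2×2) = -6/4 = -1.5; imaginary part = ±√28/(2×2) ≈ 1.3229. Poles: s = -1.5 ± 1.3229j.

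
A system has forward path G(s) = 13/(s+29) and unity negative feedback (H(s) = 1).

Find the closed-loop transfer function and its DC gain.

T(s) = G/(1+GH) = [13/(s+29)] / [1 + 13/(s+29)] = 13/(s+29+13) = 13/(s+42). DC gain = 13/42 = 0.3095.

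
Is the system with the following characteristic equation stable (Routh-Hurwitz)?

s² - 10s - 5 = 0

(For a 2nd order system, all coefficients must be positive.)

Coefficients: 1, -10, -5. b=-10, c=-5 not positive, so system is unstable.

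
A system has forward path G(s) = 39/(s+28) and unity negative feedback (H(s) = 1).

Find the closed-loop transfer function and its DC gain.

T(s) = G/(1+GH) = [39/(s+28)] / [1 + 39/(s+28)] = 39/(s+28+39) = 39/(s+67). DC gain = 39/67 = 0.5821.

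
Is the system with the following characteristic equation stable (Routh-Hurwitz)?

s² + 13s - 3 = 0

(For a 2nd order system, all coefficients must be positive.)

Coefficients: 1, 13, -3. c=-3 not positive, so system is unstable.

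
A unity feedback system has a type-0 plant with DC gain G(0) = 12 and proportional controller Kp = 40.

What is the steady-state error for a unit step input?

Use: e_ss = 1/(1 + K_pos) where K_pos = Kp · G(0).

K_pos = Kp · G(0) = 40 × 12 = 480. e_ss = 1/(1 + 480) = 0.0021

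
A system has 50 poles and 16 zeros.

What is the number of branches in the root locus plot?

Root locus has n branches where n = number of poles = 50.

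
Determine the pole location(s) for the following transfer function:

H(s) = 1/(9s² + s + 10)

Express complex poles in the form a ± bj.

Discriminant = 1² - 4×9×10 = 1 - 360 = -359 < 0, so the poles are a complex conjugate pair s = (-1 ± j√359)/(2×9). Real part = -1/(2×9) = -1/18 ≈ -0.0556; imaginary part = ±√359/(2×9) ≈ 1.0526. Poles: s = -0.0556 ± 1.0526j.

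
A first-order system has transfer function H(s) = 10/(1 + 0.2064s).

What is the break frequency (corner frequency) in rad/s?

Corner frequency = 1/τ = 1/0.2064 = 4.845 rad/s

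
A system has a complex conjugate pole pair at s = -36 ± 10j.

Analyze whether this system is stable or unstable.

Real part of poles is -36 (< 0, left half-plane). Stable.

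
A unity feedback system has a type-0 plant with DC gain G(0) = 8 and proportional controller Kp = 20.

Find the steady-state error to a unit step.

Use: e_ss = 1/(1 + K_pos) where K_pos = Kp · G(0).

K_pos = Kp · G(0) = 20 × 8 = 160. e_ss = 1/(1 + 160) = 0.0062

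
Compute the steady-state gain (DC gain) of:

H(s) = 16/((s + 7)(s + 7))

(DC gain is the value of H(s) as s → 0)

DC gain = H(0) = 16/(7 × 7) = 16/49 = 0.3265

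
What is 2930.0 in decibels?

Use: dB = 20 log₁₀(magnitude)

dB = 20 log₁₀(2930.0) = 69.3 dB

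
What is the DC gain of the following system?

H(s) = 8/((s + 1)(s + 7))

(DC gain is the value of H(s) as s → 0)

DC gain = H(0) = 8/(1 × 7) = 8/7 = 1.1429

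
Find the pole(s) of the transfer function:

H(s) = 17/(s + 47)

Pole is where denominator = 0: s + 47 = 0, so s = -47.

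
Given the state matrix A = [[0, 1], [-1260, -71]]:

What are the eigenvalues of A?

det(A - λI) = λ² - (-71)λ + 1260 = (λ - (-36))(λ - (-35)). Eigenvalues: -36, -35.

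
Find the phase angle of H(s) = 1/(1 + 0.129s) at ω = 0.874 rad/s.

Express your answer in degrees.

Phase = -arctan(ωτ) = -arctan(0.874 × 0.129) = -6.4°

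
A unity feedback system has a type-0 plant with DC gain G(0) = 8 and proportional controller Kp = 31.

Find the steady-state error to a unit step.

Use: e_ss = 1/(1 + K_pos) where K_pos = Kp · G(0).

K_pos = Kp · G(0) = 31 × 8 = 248. e_ss = 1/(1 + 248) = 0.0040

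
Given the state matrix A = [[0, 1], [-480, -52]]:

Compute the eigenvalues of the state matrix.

det(A - λI) = λ² - (-52)λ + 480 = (λ - (-12))(λ - (-40)). Eigenvalues: -12, -40.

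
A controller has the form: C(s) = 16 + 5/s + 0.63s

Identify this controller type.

This is a Proportional-Integral-Derivative (PID) controller.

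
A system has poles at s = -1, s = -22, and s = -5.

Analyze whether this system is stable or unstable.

All poles are in the left half-plane. System is stable.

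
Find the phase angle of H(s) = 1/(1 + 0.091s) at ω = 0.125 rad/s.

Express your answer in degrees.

Phase = -arctan(ωτ) = -arctan(0.125 × 0.091) = -0.7°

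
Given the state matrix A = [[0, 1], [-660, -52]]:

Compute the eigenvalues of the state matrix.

det(A - λI) = λ² - (-52)λ + 660 = (λ - (-22))(λ - (-30)). Eigenvalues: -22, -30.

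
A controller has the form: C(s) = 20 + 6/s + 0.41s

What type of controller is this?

This is a Proportional-Integral-Derivative (PID) controller.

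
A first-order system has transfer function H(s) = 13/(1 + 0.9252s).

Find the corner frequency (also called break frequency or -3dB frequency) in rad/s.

Corner frequency = 1/τ = 1/0.9252 = 1.081 rad/s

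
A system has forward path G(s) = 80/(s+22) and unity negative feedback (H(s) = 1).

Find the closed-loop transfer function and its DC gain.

T(s) = G/(1+GH) = [80/(s+22)] / [1 + 80/(s+22)] = 80/(s+22+80) = 80/(s+102). DC gain = 80/102 = 0.7843.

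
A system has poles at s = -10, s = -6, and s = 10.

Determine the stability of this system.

Pole(s) at s = 10 are not in the left half-plane. System is unstable.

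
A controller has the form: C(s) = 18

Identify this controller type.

This is a Proportional (P) controller.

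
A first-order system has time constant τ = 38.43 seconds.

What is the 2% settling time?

For first-order system, 2% settling time ≈ 4τ = 4 × 38.43 = 153.72 s.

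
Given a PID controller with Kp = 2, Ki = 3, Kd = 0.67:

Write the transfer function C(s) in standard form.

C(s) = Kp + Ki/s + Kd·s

Substituting values: C(s) = 2 + 3/s + 0.67s = (0.67s² + 2s + 3)/s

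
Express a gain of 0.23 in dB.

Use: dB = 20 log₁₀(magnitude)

dB = 20 log₁₀(0.23) = -12.8 dB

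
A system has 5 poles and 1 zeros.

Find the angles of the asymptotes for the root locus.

n - m = 5 - 1 = 4. Angles: θk = (2k + 1)·180°/4 = 45°, 135°, 225°, 315°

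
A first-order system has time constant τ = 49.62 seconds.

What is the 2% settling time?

For first-order system, 2% settling time ≈ 4τ = 4 × 49.62 = 198.48 s.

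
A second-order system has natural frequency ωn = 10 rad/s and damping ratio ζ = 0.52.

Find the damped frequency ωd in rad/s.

ωd = ωn√(1 - ζ²) = 10√(1 - 0.52²) = 8.54 rad/s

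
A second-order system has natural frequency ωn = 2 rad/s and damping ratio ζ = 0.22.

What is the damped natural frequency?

ωd = ωn√(1 - ζ²) = 2√(1 - 0.22²) = 1.95 rad/s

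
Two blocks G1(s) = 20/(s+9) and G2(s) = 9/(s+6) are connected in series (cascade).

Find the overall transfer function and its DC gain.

Series: multiply transfer functions. G_eq = 20/(s+9) × 9/(s+6) = 180/((s+9)(s+6)). DC gain = 180/(9×6) = 3.3333.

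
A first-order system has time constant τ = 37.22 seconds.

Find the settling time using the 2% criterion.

For first-order system, 2% settling time ≈ 4τ = 4 × 37.22 = 148.88 s.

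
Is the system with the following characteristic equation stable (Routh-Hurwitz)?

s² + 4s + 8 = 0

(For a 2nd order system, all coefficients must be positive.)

Coefficients: 1, 4, 8. All positive, so system is stable.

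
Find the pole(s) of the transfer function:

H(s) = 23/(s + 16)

Pole is where denominator = 0: s + 16 = 0, so s = -16.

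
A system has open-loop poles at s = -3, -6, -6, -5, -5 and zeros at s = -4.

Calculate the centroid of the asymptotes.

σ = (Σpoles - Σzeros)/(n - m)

σ = (Σpoles - Σzeros)/(n - m) = (-25 - (-4))/(5 - 1) = -21/4 = -5.25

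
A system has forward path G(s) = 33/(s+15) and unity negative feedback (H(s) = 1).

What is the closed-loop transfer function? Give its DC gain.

T(s) = G/(1+GH) = [33/(s+15)] / [1 + 33/(s+15)] = 33/(s+15+33) = 33/(s+48). DC gain = 33/48 = 0.6875.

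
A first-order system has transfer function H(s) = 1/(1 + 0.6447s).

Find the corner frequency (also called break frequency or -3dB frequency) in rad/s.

Corner frequency = 1/τ = 1/0.6447 = 1.551 rad/s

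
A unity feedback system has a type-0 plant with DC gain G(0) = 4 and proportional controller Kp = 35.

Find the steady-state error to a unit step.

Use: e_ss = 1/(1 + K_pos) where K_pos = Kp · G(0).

K_pos = Kp · G(0) = 35 × 4 = 140. e_ss = 1/(1 + 140) = 0.0071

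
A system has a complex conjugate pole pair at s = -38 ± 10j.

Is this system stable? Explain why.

Real part of poles is -38 (< 0, left half-plane). Stable.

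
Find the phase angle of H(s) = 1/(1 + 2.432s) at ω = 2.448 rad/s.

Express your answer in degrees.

Phase = -arctan(ωτ) = -arctan(2.448 × 2.432) = -80.5°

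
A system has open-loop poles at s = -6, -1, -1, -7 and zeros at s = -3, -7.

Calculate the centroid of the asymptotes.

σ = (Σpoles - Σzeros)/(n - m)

σ = (Σpoles - Σzeros)/(n - m) = (-15 - (-10))/(4 - 2) = -5/2 = -2.5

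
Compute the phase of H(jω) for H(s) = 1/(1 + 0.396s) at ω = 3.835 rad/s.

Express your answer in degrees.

Phase = -arctan(ωτ) = -arctan(3.835 × 0.396) = -56.6°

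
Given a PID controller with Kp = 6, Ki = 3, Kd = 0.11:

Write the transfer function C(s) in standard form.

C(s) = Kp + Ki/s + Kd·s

Substituting values: C(s) = 6 + 3/s + 0.11s = (0.11s² + 6s + 3)/s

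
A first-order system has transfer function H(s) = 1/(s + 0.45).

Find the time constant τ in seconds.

For H(s) = 1/(s + 1/τ), the pole is at -1/τ = -0.45, so τ = 1/0.45 = 2.2222 s.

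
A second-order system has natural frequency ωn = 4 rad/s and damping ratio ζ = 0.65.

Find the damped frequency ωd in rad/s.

ωd = ωn√(1 - ζ²) = 4√(1 - 0.65²) = 3.04 rad/s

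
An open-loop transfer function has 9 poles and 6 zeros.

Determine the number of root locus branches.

Root locus has n branches where n = number of poles = 9.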